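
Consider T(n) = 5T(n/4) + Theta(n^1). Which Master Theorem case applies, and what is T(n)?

Master Theorem for T(n) = 5T(n/4) + O(n^1):

a = 5, b = 4, c = 1
log_b(a) = log_4(5) = 1.1610

Case 1: c = 1 < log_4(5) = 1.1610
T(n) = O(n^(log_4 5))

For T(n) = 5T(n/4) + O(n^1): log_4(5) = 1.1610. This is Case 1 of the Master Theorem (c < log_b(a), work dominated by leaves), giving O(n^(log_4 5)).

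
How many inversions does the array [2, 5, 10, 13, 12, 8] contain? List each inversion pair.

Finding inversions in [2, 5, 10, 13, 12, 8]:

(2, 5): arr[2]=10 > arr[5]=8
(3, 4): arr[3]=13 > arr[4]=12
(3, 5): arr[3]=13 > arr[5]=8
(4, 5): arr[4]=12 > arr[5]=8

Total inversions: 4

The array has 4 inversion(s): (2,5), (3,4), (3,5), (4,5). Each pair (i,j) satisfies i < j and arr[i] > arr[j].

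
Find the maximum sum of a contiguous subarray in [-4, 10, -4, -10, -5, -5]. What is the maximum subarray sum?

Using Kadane's algorithm on [-4, 10, -4, -10, -5, -5]:

Scanning through the array:
Position 1 (value 10): max_ending_here = 10, max_so_far = 10
Position 2 (value -4): max_ending_here = 6, max_so_far = 10
Position 3 (value -10): max_ending_here = -4, max_so_far = 10
Position 4 (value -5): max_ending_here = -5, max_so_far = 10
Position 5 (value -5): max_ending_here = -5, max_so_far = 10

Maximum subarray: [10]
Maximum sum: 10

The maximum subarray is [10] with sum 10. This subarray runs from index 1 to index 1.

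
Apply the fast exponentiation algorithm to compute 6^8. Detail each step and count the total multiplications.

Computing 6^8 by squaring (build up from 6^1; each line after the first costs one multiplication):

6^1 = 6
6^2 = (6^1)^2 = 6^2 = 36
6^4 = (6^2)^2 = 36^2 = 1296
6^8 = (6^4)^2 = 1296^2 = 1679616

Result: 1679616
Multiplications needed: 3 (3 lines after 6^1)

6^8 = 1679616. Using exponentiation by squaring, this requires 3 multiplications. The key idea: if the exponent is even, square the half-power; if odd, multiply by the base once.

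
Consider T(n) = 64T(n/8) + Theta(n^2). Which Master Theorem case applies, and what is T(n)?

Master Theorem for T(n) = 64T(n/8) + O(n^2):

a = 64, b = 8, c = 2
log_b(a) = log_8(64) = 2.0000

Case 2: c = 2 = log_8(64) = 2.0000
T(n) = O(n^2 log n) = O(n^2 log n)

For T(n) = 64T(n/8) + O(n^2): log_8(64) = 2.0000. This is Case 2 of the Master Theorem (c = log_b(a), equal work at all levels), giving O(n^2 log n).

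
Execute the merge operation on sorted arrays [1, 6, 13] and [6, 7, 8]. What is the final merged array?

Merging process:

Compare 1 vs 6: take 1 from left. Merged: [1]
Compare 6 vs 6: take 6 from left. Merged: [1, 6]
Compare 13 vs 6: take 6 from right. Merged: [1, 6, 6]
Compare 13 vs 7: take 7 from right. Merged: [1, 6, 6, 7]
Compare 13 vs 8: take 8 from right. Merged: [1, 6, 6, 7, 8]
Append remaining from left: [13]. Merged: [1, 6, 6, 7, 8, 13]

Final merged array: [1, 6, 6, 7, 8, 13]
Total comparisons: 5

The merged array is [1, 6, 6, 7, 8, 13], requiring 5 comparisons. The merge step runs in O(n) time where n is the total number of elements.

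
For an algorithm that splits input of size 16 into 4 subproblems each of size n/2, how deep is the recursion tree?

For divide and conquer with division factor 2:

Problem sizes at each level:
Level 0: 16
Level 1: 8
Level 2: 4
Level 3: 2
Level 4: 1

The root is level 0 and the size-1 base case is level 4 (the tree spans levels 0 through 4, i.e. 5 levels counting the root), so the depth is the number of divisions: log_2(16) = 4

The recursion tree depth is log_2(16) = 4. At each level, the problem size is divided by 2, so it takes 4 divisions to reduce to a base case of size 1. The algorithm makes 4 recursive calls at each level.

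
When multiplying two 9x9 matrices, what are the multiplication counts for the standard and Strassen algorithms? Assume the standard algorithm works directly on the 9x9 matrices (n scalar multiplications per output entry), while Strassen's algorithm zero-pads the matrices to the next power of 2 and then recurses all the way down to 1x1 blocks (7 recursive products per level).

Matrix multiplication for 9x9 matrices:

Strassen's algorithm requires power-of-2 dimensions. Pad 9x9 to 16x16 (next power of 2).

Standard algorithm: 9^3 = 729 multiplications
Strassen's algorithm: 7^(log2(16)) = 7^4 = 2401 multiplications
Difference: 729 - 2401 = -1672 (Strassen uses MORE here due to padding overhead — for small or just-over-power-of-2 n, padding can outweigh the per-level savings)

Standard: 729 multiplications (9^3). Strassen: 2401 multiplications (7^4, after padding to 16x16). Strassen reduces 8 recursive multiplications to 7 at each level.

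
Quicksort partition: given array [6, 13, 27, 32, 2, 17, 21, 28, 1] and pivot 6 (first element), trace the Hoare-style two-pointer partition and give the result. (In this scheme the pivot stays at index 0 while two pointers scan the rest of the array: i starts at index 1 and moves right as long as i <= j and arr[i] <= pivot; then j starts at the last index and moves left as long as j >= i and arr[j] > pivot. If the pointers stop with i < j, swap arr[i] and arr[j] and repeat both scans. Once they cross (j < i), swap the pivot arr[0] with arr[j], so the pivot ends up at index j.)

Hoare-style two-pointer partition with pivot = 6:

Initial array: [6, 13, 27, 32, 2, 17, 21, 28, 1]

Pointers start at i = 1, j = 8.
i stops at index 1 (arr[1]=13 > 6), j stops at index 8 (arr[8]=1 <= 6): swap arr[1] and arr[8], array becomes [6, 1, 27, 32, 2, 17, 21, 28, 13]
i stops at index 2 (arr[2]=27 > 6), j stops at index 4 (arr[4]=2 <= 6): swap arr[2] and arr[4], array becomes [6, 1, 2, 32, 27, 17, 21, 28, 13]
i ends at 3, j ends at 2: the pointers have crossed (j < i), so scanning stops.

Swap pivot arr[0] with arr[2] to place pivot at position 2: [2, 1, 6, 32, 27, 17, 21, 28, 13]
Pivot position: 2

After partitioning with pivot 6, the array becomes [2, 1, 6, 32, 27, 17, 21, 28, 13]. The pivot is placed at index 2. All elements to the left of the pivot are <= 6, and all elements to the right are > 6.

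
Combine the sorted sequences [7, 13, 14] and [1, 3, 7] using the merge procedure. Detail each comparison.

Merging process:

Compare 7 vs 1: take 1 from right. Merged: [1]
Compare 7 vs 3: take 3 from right. Merged: [1, 3]
Compare 7 vs 7: take 7 from left. Merged: [1, 3, 7]
Compare 13 vs 7: take 7 from right. Merged: [1, 3, 7, 7]
Append remaining from left: [13, 14]. Merged: [1, 3, 7, 7, 13, 14]

Final merged array: [1, 3, 7, 7, 13, 14]
Total comparisons: 4

The merged array is [1, 3, 7, 7, 13, 14], requiring 4 comparisons. The merge step runs in O(n) time where n is the total number of elements.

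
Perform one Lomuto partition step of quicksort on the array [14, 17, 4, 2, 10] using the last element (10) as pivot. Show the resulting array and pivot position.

Lomuto partition with pivot = 10:

Initial array: [14, 17, 4, 2, 10]

arr[0]=14 > 10: no swap
arr[1]=17 > 10: no swap
arr[2]=4 <= 10: swap with position 0, array becomes [4, 17, 14, 2, 10]
arr[3]=2 <= 10: swap with position 1, array becomes [4, 2, 14, 17, 10]

Place pivot at position 2: [4, 2, 10, 17, 14]
Pivot position: 2

After partitioning with pivot 10, the array becomes [4, 2, 10, 17, 14]. The pivot is placed at index 2. All elements to the left of the pivot are <= 10, and all elements to the right are > 10.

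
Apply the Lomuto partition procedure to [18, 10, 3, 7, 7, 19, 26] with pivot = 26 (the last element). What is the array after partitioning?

Lomuto partition with pivot = 26:

Initial array: [18, 10, 3, 7, 7, 19, 26]

arr[0]=18 <= 26: swap with position 0, array becomes [18, 10, 3, 7, 7, 19, 26]
arr[1]=10 <= 26: swap with position 1, array becomes [18, 10, 3, 7, 7, 19, 26]
arr[2]=3 <= 26: swap with position 2, array becomes [18, 10, 3, 7, 7, 19, 26]
arr[3]=7 <= 26: swap with position 3, array becomes [18, 10, 3, 7, 7, 19, 26]
arr[4]=7 <= 26: swap with position 4, array becomes [18, 10, 3, 7, 7, 19, 26]
arr[5]=19 <= 26: swap with position 5, array becomes [18, 10, 3, 7, 7, 19, 26]

Place pivot at position 6: [18, 10, 3, 7, 7, 19, 26]
Pivot position: 6

After partitioning with pivot 26, the array becomes [18, 10, 3, 7, 7, 19, 26]. The pivot is placed at index 6. All elements to the left of the pivot are <= 26, and all elements to the right are > 26.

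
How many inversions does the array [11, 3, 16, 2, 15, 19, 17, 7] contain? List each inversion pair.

Finding inversions in [11, 3, 16, 2, 15, 19, 17, 7]:

(0, 1): arr[0]=11 > arr[1]=3
(0, 3): arr[0]=11 > arr[3]=2
(0, 7): arr[0]=11 > arr[7]=7
(1, 3): arr[1]=3 > arr[3]=2
(2, 3): arr[2]=16 > arr[3]=2
(2, 4): arr[2]=16 > arr[4]=15
(2, 7): arr[2]=16 > arr[7]=7
(4, 7): arr[4]=15 > arr[7]=7
(5, 6): arr[5]=19 > arr[6]=17
(5, 7): arr[5]=19 > arr[7]=7
(6, 7): arr[6]=17 > arr[7]=7

Total inversions: 11

The array has 11 inversion(s): (0,1), (0,3), (0,7), (1,3), (2,3), (2,4), (2,7), (4,7), (5,6), (5,7), (6,7). Each pair (i,j) satisfies i < j and arr[i] > arr[j].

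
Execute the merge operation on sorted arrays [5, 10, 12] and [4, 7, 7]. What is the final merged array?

Merging process:

Compare 5 vs 4: take 4 from right. Merged: [4]
Compare 5 vs 7: take 5 from left. Merged: [4, 5]
Compare 10 vs 7: take 7 from right. Merged: [4, 5, 7]
Compare 10 vs 7: take 7 from right. Merged: [4, 5, 7, 7]
Append remaining from left: [10, 12]. Merged: [4, 5, 7, 7, 10, 12]

Final merged array: [4, 5, 7, 7, 10, 12]
Total comparisons: 4

The merged array is [4, 5, 7, 7, 10, 12], requiring 4 comparisons. The merge step runs in O(n) time where n is the total number of elements.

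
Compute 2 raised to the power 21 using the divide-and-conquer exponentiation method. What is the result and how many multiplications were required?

Computing 2^21 by squaring (build up from 2^1; each line after the first costs one multiplication):

2^1 = 2
2^2 = (2^1)^2 = 2^2 = 4
2^4 = (2^2)^2 = 4^2 = 16
2^5 = 2 * 2^4 = 2 * 16 = 32
2^10 = (2^5)^2 = 32^2 = 1024
2^20 = (2^10)^2 = 1024^2 = 1048576
2^21 = 2 * 2^20 = 2 * 1048576 = 2097152

Result: 2097152
Multiplications needed: 6 (6 lines after 2^1)

2^21 = 2097152. Using exponentiation by squaring, this requires 6 multiplications. The key idea: if the exponent is even, square the half-power; if odd, multiply by the base once.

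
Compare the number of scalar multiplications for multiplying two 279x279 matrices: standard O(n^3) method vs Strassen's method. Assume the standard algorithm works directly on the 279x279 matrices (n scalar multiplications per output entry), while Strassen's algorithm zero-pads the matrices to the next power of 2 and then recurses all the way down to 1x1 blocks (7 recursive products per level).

Matrix multiplication for 279x279 matrices:

Strassen's algorithm requires power-of-2 dimensions. Pad 279x279 to 512x512 (next power of 2).

Standard algorithm: 279^3 = 21717639 multiplications
Strassen's algorithm: 7^(log2(512)) = 7^9 = 40353607 multiplications
Difference: 21717639 - 40353607 = -18635968 (Strassen uses MORE here due to padding overhead — for small or just-over-power-of-2 n, padding can outweigh the per-level savings)

Standard: 21717639 multiplications (279^3). Strassen: 40353607 multiplications (7^9, after padding to 512x512). Strassen reduces 8 recursive multiplications to 7 at each level.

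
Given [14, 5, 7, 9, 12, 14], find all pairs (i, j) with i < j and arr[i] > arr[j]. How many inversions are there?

Finding inversions in [14, 5, 7, 9, 12, 14]:

(0, 1): arr[0]=14 > arr[1]=5
(0, 2): arr[0]=14 > arr[2]=7
(0, 3): arr[0]=14 > arr[3]=9
(0, 4): arr[0]=14 > arr[4]=12

Total inversions: 4

The array has 4 inversion(s): (0,1), (0,2), (0,3), (0,4). Each pair (i,j) satisfies i < j and arr[i] > arr[j].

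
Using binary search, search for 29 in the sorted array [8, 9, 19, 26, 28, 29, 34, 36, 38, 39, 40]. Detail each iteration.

Binary search for 29 in [8, 9, 19, 26, 28, 29, 34, 36, 38, 39, 40]:

lo=0, hi=10, mid=5, arr[mid]=29 -> Found target at index 5!

Binary search finds 29 at index 5 after 1 comparisons. The search repeatedly halves the search space by comparing with the middle element.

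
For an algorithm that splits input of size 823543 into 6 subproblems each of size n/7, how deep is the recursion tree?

For divide and conquer with division factor 7:

Problem sizes at each level:
Level 0: 823543
Level 1: 117649
Level 2: 16807
Level 3: 2401
Level 4: 343
Level 5: 49
Level 6: 7
Level 7: 1

The root is level 0 and the size-1 base case is level 7 (the tree spans levels 0 through 7, i.e. 8 levels counting the root), so the depth is the number of divisions: log_7(823543) = 7

The recursion tree depth is log_7(823543) = 7. At each level, the problem size is divided by 7, so it takes 7 divisions to reduce to a base case of size 1. The algorithm makes 6 recursive calls at each level.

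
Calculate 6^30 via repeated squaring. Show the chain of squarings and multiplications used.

Computing 6^30 by squaring (build up from 6^1; each line after the first costs one multiplication):

6^1 = 6
6^2 = (6^1)^2 = 6^2 = 36
6^3 = 6 * 6^2 = 6 * 36 = 216
6^6 = (6^3)^2 = 216^2 = 46656
6^7 = 6 * 6^6 = 6 * 46656 = 279936
6^14 = (6^7)^2 = 279936^2 = 78364164096
6^15 = 6 * 6^14 = 6 * 78364164096 = 470184984576
6^30 = (6^15)^2 = 470184984576^2 = 221073919720733357899776

Result: 221073919720733357899776
Multiplications needed: 7 (7 lines after 6^1)

6^30 = 221073919720733357899776. Using exponentiation by squaring, this requires 7 multiplications. The key idea: if the exponent is even, square the half-power; if odd, multiply by the base once.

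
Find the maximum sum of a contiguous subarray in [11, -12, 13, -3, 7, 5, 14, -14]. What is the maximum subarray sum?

Using Kadane's algorithm on [11, -12, 13, -3, 7, 5, 14, -14]:

Scanning through the array:
Position 1 (value -12): max_ending_here = -1, max_so_far = 11
Position 2 (value 13): max_ending_here = 13, max_so_far = 13
Position 3 (value -3): max_ending_here = 10, max_so_far = 13
Position 4 (value 7): max_ending_here = 17, max_so_far = 17
Position 5 (value 5): max_ending_here = 22, max_so_far = 22
Position 6 (value 14): max_ending_here = 36, max_so_far = 36
Position 7 (value -14): max_ending_here = 22, max_so_far = 36

Maximum subarray: [13, -3, 7, 5, 14]
Maximum sum: 36

The maximum subarray is [13, -3, 7, 5, 14] with sum 36. This subarray runs from index 2 to index 6.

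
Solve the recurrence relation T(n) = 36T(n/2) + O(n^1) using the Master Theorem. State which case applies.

Master Theorem for T(n) = 36T(n/2) + O(n^1):

a = 36, b = 2, c = 1
log_b(a) = log_2(36) = 5.1699

Case 1: c = 1 < log_2(36) = 5.1699
T(n) = O(n^(log_2 36))

For T(n) = 36T(n/2) + O(n^1): log_2(36) = 5.1699. This is Case 1 of the Master Theorem (c < log_b(a), work dominated by leaves), giving O(n^(log_2 36)).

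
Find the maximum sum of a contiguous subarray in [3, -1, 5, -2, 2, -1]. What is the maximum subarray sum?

Using Kadane's algorithm on [3, -1, 5, -2, 2, -1]:

Scanning through the array:
Position 1 (value -1): max_ending_here = 2, max_so_far = 3
Position 2 (value 5): max_ending_here = 7, max_so_far = 7
Position 3 (value -2): max_ending_here = 5, max_so_far = 7
Position 4 (value 2): max_ending_here = 7, max_so_far = 7
Position 5 (value -1): max_ending_here = 6, max_so_far = 7

Maximum subarray: [3, -1, 5]
Maximum sum: 7

The maximum subarray is [3, -1, 5] with sum 7. This subarray runs from index 0 to index 2.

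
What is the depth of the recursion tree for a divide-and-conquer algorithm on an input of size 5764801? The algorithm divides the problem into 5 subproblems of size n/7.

For divide and conquer with division factor 7:

Problem sizes at each level:
Level 0: 5764801
Level 1: 823543
Level 2: 117649
Level 3: 16807
Level 4: 2401
Level 5: 343
Level 6: 49
Level 7: 7
Level 8: 1

The root is level 0 and the size-1 base case is level 8 (the tree spans levels 0 through 8, i.e. 9 levels counting the root), so the depth is the number of divisions: log_7(5764801) = 8

The recursion tree depth is log_7(5764801) = 8. At each level, the problem size is divided by 7, so it takes 8 divisions to reduce to a base case of size 1. The algorithm makes 5 recursive calls at each level.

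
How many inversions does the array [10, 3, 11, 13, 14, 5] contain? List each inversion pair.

Finding inversions in [10, 3, 11, 13, 14, 5]:

(0, 1): arr[0]=10 > arr[1]=3
(0, 5): arr[0]=10 > arr[5]=5
(2, 5): arr[2]=11 > arr[5]=5
(3, 5): arr[3]=13 > arr[5]=5
(4, 5): arr[4]=14 > arr[5]=5

Total inversions: 5

The array has 5 inversion(s): (0,1), (0,5), (2,5), (3,5), (4,5). Each pair (i,j) satisfies i < j and arr[i] > arr[j].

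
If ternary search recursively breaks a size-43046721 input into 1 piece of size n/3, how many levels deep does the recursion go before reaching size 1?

For divide and conquer with division factor 3:

Problem sizes at each level:
Level 0: 43046721
Level 1: 14348907
Level 2: 4782969
Level 3: 1594323
Level 4: 531441
Level 5: 177147
Level 6: 59049
Level 7: 19683
Level 8: 6561
Level 9: 2187
Level 10: 729
Level 11: 243
Level 12: 81
Level 13: 27
Level 14: 9
Level 15: 3
Level 16: 1

The root is level 0 and the size-1 base case is level 16 (the tree spans levels 0 through 16, i.e. 17 levels counting the root), so the depth is the number of divisions: log_3(43046721) = 16

The recursion tree depth is log_3(43046721) = 16. At each level, the problem size is divided by 3, so it takes 16 divisions to reduce to a base case of size 1. The algorithm makes 1 recursive call at each level.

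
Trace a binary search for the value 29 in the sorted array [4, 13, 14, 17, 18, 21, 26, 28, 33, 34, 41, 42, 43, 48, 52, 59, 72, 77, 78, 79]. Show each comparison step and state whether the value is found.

Binary search for 29 in [4, 13, 14, 17, 18, 21, 26, 28, 33, 34, 41, 42, 43, 48, 52, 59, 72, 77, 78, 79]:

lo=0, hi=19, mid=9, arr[mid]=34 -> 34 > 29, search left half
lo=0, hi=8, mid=4, arr[mid]=18 -> 18 < 29, search right half
lo=5, hi=8, mid=6, arr[mid]=26 -> 26 < 29, search right half
lo=7, hi=8, mid=7, arr[mid]=28 -> 28 < 29, search right half
lo=8, hi=8, mid=8, arr[mid]=33 -> 33 > 29, search left half
lo=8 > hi=7, target 29 not found

Binary search determines that 29 is not in the array after 5 comparisons. The search space was exhausted without finding the target.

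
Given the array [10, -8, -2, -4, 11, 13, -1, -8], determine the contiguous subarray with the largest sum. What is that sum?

Using Kadane's algorithm on [10, -8, -2, -4, 11, 13, -1, -8]:

Scanning through the array:
Position 1 (value -8): max_ending_here = 2, max_so_far = 10
Position 2 (value -2): max_ending_here = 0, max_so_far = 10
Position 3 (value -4): max_ending_here = -4, max_so_far = 10
Position 4 (value 11): max_ending_here = 11, max_so_far = 11
Position 5 (value 13): max_ending_here = 24, max_so_far = 24
Position 6 (value -1): max_ending_here = 23, max_so_far = 24
Position 7 (value -8): max_ending_here = 15, max_so_far = 24

Maximum subarray: [11, 13]
Maximum sum: 24

The maximum subarray is [11, 13] with sum 24. This subarray runs from index 4 to index 5.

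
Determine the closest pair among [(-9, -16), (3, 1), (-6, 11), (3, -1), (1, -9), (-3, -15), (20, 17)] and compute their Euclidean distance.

Computing all pairwise distances among 7 points:

d((-9, -16), (3, 1)) = 20.8087
d((-9, -16), (-6, 11)) = 27.1662
d((-9, -16), (3, -1)) = 19.2094
d((-9, -16), (1, -9)) = 12.2066
d((-9, -16), (-3, -15)) = 6.0828
d((-9, -16), (20, 17)) = 43.9318
d((3, 1), (-6, 11)) = 13.4536
d((3, 1), (3, -1)) = 2.0 <-- minimum
d((3, 1), (1, -9)) = 10.198
d((3, 1), (-3, -15)) = 17.088
d((3, 1), (20, 17)) = 23.3452
d((-6, 11), (3, -1)) = 15.0
d((-6, 11), (1, -9)) = 21.1896
d((-6, 11), (-3, -15)) = 26.1725
d((-6, 11), (20, 17)) = 26.6833
d((3, -1), (1, -9)) = 8.2462
d((3, -1), (-3, -15)) = 15.2315
d((3, -1), (20, 17)) = 24.7588
d((1, -9), (-3, -15)) = 7.2111
d((1, -9), (20, 17)) = 32.2025
d((-3, -15), (20, 17)) = 39.4081

Closest pair: (3, 1) and (3, -1) with distance 2.0

The closest pair is (3, 1) and (3, -1) with Euclidean distance 2.0. For 7 points, brute-force pairwise comparison is shown above. For large n, the divide-and-conquer algorithm (sort by x, recurse on halves, check the dividing strip) achieves O(n log n).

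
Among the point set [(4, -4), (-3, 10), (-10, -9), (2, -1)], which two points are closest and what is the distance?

Computing all pairwise distances among 4 points:

d((4, -4), (-3, 10)) = 15.6525
d((4, -4), (-10, -9)) = 14.8661
d((4, -4), (2, -1)) = 3.6056 <-- minimum
d((-3, 10), (-10, -9)) = 20.2485
d((-3, 10), (2, -1)) = 12.083
d((-10, -9), (2, -1)) = 14.4222

Closest pair: (4, -4) and (2, -1) with distance 3.6056

The closest pair is (4, -4) and (2, -1) with Euclidean distance 3.6056. For 4 points, brute-force pairwise comparison is shown above. For large n, the divide-and-conquer algorithm (sort by x, recurse on halves, check the dividing strip) achieves O(n log n).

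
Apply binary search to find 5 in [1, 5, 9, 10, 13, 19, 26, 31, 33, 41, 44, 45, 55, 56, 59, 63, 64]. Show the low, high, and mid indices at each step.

Binary search for 5 in [1, 5, 9, 10, 13, 19, 26, 31, 33, 41, 44, 45, 55, 56, 59, 63, 64]:

lo=0, hi=16, mid=8, arr[mid]=33 -> 33 > 5, search left half
lo=0, hi=7, mid=3, arr[mid]=10 -> 10 > 5, search left half
lo=0, hi=2, mid=1, arr[mid]=5 -> Found target at index 1!

Binary search finds 5 at index 1 after 3 comparisons. The search repeatedly halves the search space by comparing with the middle element.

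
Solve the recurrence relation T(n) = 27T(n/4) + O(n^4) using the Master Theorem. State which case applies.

Master Theorem for T(n) = 27T(n/4) + O(n^4):

a = 27, b = 4, c = 4
log_b(a) = log_4(27) = 2.3774

Case 3: c = 4 > log_4(27) = 2.3774
T(n) = O(n^4) = O(n^4)

For T(n) = 27T(n/4) + O(n^4): log_4(27) = 2.3774. This is Case 3 of the Master Theorem (c > log_b(a), work dominated by root), giving O(n^4).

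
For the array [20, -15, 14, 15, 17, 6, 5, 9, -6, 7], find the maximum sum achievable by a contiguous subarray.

Using Kadane's algorithm on [20, -15, 14, 15, 17, 6, 5, 9, -6, 7]:

Scanning through the array:
Position 1 (value -15): max_ending_here = 5, max_so_far = 20
Position 2 (value 14): max_ending_here = 19, max_so_far = 20
Position 3 (value 15): max_ending_here = 34, max_so_far = 34
Position 4 (value 17): max_ending_here = 51, max_so_far = 51
Position 5 (value 6): max_ending_here = 57, max_so_far = 57
Position 6 (value 5): max_ending_here = 62, max_so_far = 62
Position 7 (value 9): max_ending_here = 71, max_so_far = 71
Position 8 (value -6): max_ending_here = 65, max_so_far = 71
Position 9 (value 7): max_ending_here = 72, max_so_far = 72

Maximum subarray: [20, -15, 14, 15, 17, 6, 5, 9, -6, 7]
Maximum sum: 72

The maximum subarray is [20, -15, 14, 15, 17, 6, 5, 9, -6, 7] with sum 72. This subarray runs from index 0 to index 9.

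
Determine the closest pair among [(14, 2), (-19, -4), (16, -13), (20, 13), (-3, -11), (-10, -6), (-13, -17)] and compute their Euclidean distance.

Computing all pairwise distances among 7 points:

d((14, 2), (-19, -4)) = 33.541
d((14, 2), (16, -13)) = 15.1327
d((14, 2), (20, 13)) = 12.53
d((14, 2), (-3, -11)) = 21.4009
d((14, 2), (-10, -6)) = 25.2982
d((14, 2), (-13, -17)) = 33.0151
d((-19, -4), (16, -13)) = 36.1386
d((-19, -4), (20, 13)) = 42.5441
d((-19, -4), (-3, -11)) = 17.4642
d((-19, -4), (-10, -6)) = 9.2195
d((-19, -4), (-13, -17)) = 14.3178
d((16, -13), (20, 13)) = 26.3059
d((16, -13), (-3, -11)) = 19.105
d((16, -13), (-10, -6)) = 26.9258
d((16, -13), (-13, -17)) = 29.2746
d((20, 13), (-3, -11)) = 33.2415
d((20, 13), (-10, -6)) = 35.5106
d((20, 13), (-13, -17)) = 44.5982
d((-3, -11), (-10, -6)) = 8.6023 <-- minimum
d((-3, -11), (-13, -17)) = 11.6619
d((-10, -6), (-13, -17)) = 11.4018

Closest pair: (-3, -11) and (-10, -6) with distance 8.6023

The closest pair is (-3, -11) and (-10, -6) with Euclidean distance 8.6023. For 7 points, brute-force pairwise comparison is shown above. For large n, the divide-and-conquer algorithm (sort by x, recurse on halves, check the dividing strip) achieves O(n log n).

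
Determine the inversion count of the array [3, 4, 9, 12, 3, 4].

Finding inversions in [3, 4, 9, 12, 3, 4]:

(1, 4): arr[1]=4 > arr[4]=3
(2, 4): arr[2]=9 > arr[4]=3
(2, 5): arr[2]=9 > arr[5]=4
(3, 4): arr[3]=12 > arr[4]=3
(3, 5): arr[3]=12 > arr[5]=4

Total inversions: 5

The array has 5 inversion(s): (1,4), (2,4), (2,5), (3,4), (3,5). Each pair (i,j) satisfies i < j and arr[i] > arr[j].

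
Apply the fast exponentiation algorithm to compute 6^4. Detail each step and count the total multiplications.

Computing 6^4 by squaring (build up from 6^1; each line after the first costs one multiplication):

6^1 = 6
6^2 = (6^1)^2 = 6^2 = 36
6^4 = (6^2)^2 = 36^2 = 1296

Result: 1296
Multiplications needed: 2 (2 lines after 6^1)

6^4 = 1296. Using exponentiation by squaring, this requires 2 multiplications. The key idea: if the exponent is even, square the half-power; if odd, multiply by the base once.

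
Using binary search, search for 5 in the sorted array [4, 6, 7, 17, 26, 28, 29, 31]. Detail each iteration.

Binary search for 5 in [4, 6, 7, 17, 26, 28, 29, 31]:

lo=0, hi=7, mid=3, arr[mid]=17 -> 17 > 5, search left half
lo=0, hi=2, mid=1, arr[mid]=6 -> 6 > 5, search left half
lo=0, hi=0, mid=0, arr[mid]=4 -> 4 < 5, search right half
lo=1 > hi=0, target 5 not found

Binary search determines that 5 is not in the array after 3 comparisons. The search space was exhausted without finding the target.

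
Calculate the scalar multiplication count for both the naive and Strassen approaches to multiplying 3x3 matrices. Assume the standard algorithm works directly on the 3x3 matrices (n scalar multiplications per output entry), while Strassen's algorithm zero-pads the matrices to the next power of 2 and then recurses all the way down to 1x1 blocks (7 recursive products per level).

Matrix multiplication for 3x3 matrices:

Strassen's algorithm requires power-of-2 dimensions. Pad 3x3 to 4x4 (next power of 2).

Standard algorithm: 3^3 = 27 multiplications
Strassen's algorithm: 7^(log2(4)) = 7^2 = 49 multiplications
Difference: 27 - 49 = -22 (Strassen uses MORE here due to padding overhead — for small or just-over-power-of-2 n, padding can outweigh the per-level savings)

Standard: 27 multiplications (3^3). Strassen: 49 multiplications (7^2, after padding to 4x4). Strassen reduces 8 recursive multiplications to 7 at each level.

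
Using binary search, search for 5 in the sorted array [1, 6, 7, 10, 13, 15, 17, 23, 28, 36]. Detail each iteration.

Binary search for 5 in [1, 6, 7, 10, 13, 15, 17, 23, 28, 36]:

lo=0, hi=9, mid=4, arr[mid]=13 -> 13 > 5, search left half
lo=0, hi=3, mid=1, arr[mid]=6 -> 6 > 5, search left half
lo=0, hi=0, mid=0, arr[mid]=1 -> 1 < 5, search right half
lo=1 > hi=0, target 5 not found

Binary search determines that 5 is not in the array after 3 comparisons. The search space was exhausted without finding the target.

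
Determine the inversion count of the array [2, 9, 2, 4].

Finding inversions in [2, 9, 2, 4]:

(1, 2): arr[1]=9 > arr[2]=2
(1, 3): arr[1]=9 > arr[3]=4

Total inversions: 2

The array has 2 inversion(s): (1,2), (1,3). Each pair (i,j) satisfies i < j and arr[i] > arr[j].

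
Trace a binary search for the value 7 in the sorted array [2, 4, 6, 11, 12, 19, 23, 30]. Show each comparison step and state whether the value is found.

Binary search for 7 in [2, 4, 6, 11, 12, 19, 23, 30]:

lo=0, hi=7, mid=3, arr[mid]=11 -> 11 > 7, search left half
lo=0, hi=2, mid=1, arr[mid]=4 -> 4 < 7, search right half
lo=2, hi=2, mid=2, arr[mid]=6 -> 6 < 7, search right half
lo=3 > hi=2, target 7 not found

Binary search determines that 7 is not in the array after 3 comparisons. The search space was exhausted without finding the target.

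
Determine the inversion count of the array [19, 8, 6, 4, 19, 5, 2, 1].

Finding inversions in [19, 8, 6, 4, 19, 5, 2, 1]:

(0, 1): arr[0]=19 > arr[1]=8
(0, 2): arr[0]=19 > arr[2]=6
(0, 3): arr[0]=19 > arr[3]=4
(0, 5): arr[0]=19 > arr[5]=5
(0, 6): arr[0]=19 > arr[6]=2
(0, 7): arr[0]=19 > arr[7]=1
(1, 2): arr[1]=8 > arr[2]=6
(1, 3): arr[1]=8 > arr[3]=4
(1, 5): arr[1]=8 > arr[5]=5
(1, 6): arr[1]=8 > arr[6]=2
(1, 7): arr[1]=8 > arr[7]=1
(2, 3): arr[2]=6 > arr[3]=4
(2, 5): arr[2]=6 > arr[5]=5
(2, 6): arr[2]=6 > arr[6]=2
(2, 7): arr[2]=6 > arr[7]=1
(3, 6): arr[3]=4 > arr[6]=2
(3, 7): arr[3]=4 > arr[7]=1
(4, 5): arr[4]=19 > arr[5]=5
(4, 6): arr[4]=19 > arr[6]=2
(4, 7): arr[4]=19 > arr[7]=1
(5, 6): arr[5]=5 > arr[6]=2
(5, 7): arr[5]=5 > arr[7]=1
(6, 7): arr[6]=2 > arr[7]=1

Total inversions: 23

The array has 23 inversion(s): (0,1), (0,2), (0,3), (0,5), (0,6), (0,7), (1,2), (1,3), (1,5), (1,6), (1,7), (2,3), (2,5), (2,6), (2,7), (3,6), (3,7), (4,5), (4,6), (4,7), (5,6), (5,7), (6,7). Each pair (i,j) satisfies i < j and arr[i] > arr[j].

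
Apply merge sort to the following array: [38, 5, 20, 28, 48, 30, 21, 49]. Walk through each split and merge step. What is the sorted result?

Merge sort trace:

Split: [38, 5, 20, 28, 48, 30, 21, 49] -> [38, 5, 20, 28] and [48, 30, 21, 49]
  Split: [38, 5, 20, 28] -> [38, 5] and [20, 28]
    Split: [38, 5] -> [38] and [5]
    Merge: [38] + [5] -> [5, 38]
    Split: [20, 28] -> [20] and [28]
    Merge: [20] + [28] -> [20, 28]
  Merge: [5, 38] + [20, 28] -> [5, 20, 28, 38]
  Split: [48, 30, 21, 49] -> [48, 30] and [21, 49]
    Split: [48, 30] -> [48] and [30]
    Merge: [48] + [30] -> [30, 48]
    Split: [21, 49] -> [21] and [49]
    Merge: [21] + [49] -> [21, 49]
  Merge: [30, 48] + [21, 49] -> [21, 30, 48, 49]
Merge: [5, 20, 28, 38] + [21, 30, 48, 49] -> [5, 20, 21, 28, 30, 38, 48, 49]

Final sorted array: [5, 20, 21, 28, 30, 38, 48, 49]

The merge sort proceeds by recursively splitting the array and merging sorted halves.
After all merges, the sorted array is [5, 20, 21, 28, 30, 38, 48, 49].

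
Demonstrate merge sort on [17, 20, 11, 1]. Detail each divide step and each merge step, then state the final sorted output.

Merge sort trace:

Split: [17, 20, 11, 1] -> [17, 20] and [11, 1]
  Split: [17, 20] -> [17] and [20]
  Merge: [17] + [20] -> [17, 20]
  Split: [11, 1] -> [11] and [1]
  Merge: [11] + [1] -> [1, 11]
Merge: [17, 20] + [1, 11] -> [1, 11, 17, 20]

Final sorted array: [1, 11, 17, 20]

The merge sort proceeds by recursively splitting the array and merging sorted halves.
After all merges, the sorted array is [1, 11, 17, 20].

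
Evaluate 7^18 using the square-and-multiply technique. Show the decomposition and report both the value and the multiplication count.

Computing 7^18 by squaring (build up from 7^1; each line after the first costs one multiplication):

7^1 = 7
7^2 = (7^1)^2 = 7^2 = 49
7^4 = (7^2)^2 = 49^2 = 2401
7^8 = (7^4)^2 = 2401^2 = 5764801
7^9 = 7 * 7^8 = 7 * 5764801 = 40353607
7^18 = (7^9)^2 = 40353607^2 = 1628413597910449

Result: 1628413597910449
Multiplications needed: 5 (5 lines after 7^1)

7^18 = 1628413597910449. Using exponentiation by squaring, this requires 5 multiplications. The key idea: if the exponent is even, square the half-power; if odd, multiply by the base once.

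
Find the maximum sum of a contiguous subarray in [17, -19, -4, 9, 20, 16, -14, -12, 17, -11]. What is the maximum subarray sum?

Using Kadane's algorithm on [17, -19, -4, 9, 20, 16, -14, -12, 17, -11]:

Scanning through the array:
Position 1 (value -19): max_ending_here = -2, max_so_far = 17
Position 2 (value -4): max_ending_here = -4, max_so_far = 17
Position 3 (value 9): max_ending_here = 9, max_so_far = 17
Position 4 (value 20): max_ending_here = 29, max_so_far = 29
Position 5 (value 16): max_ending_here = 45, max_so_far = 45
Position 6 (value -14): max_ending_here = 31, max_so_far = 45
Position 7 (value -12): max_ending_here = 19, max_so_far = 45
Position 8 (value 17): max_ending_here = 36, max_so_far = 45
Position 9 (value -11): max_ending_here = 25, max_so_far = 45

Maximum subarray: [9, 20, 16]
Maximum sum: 45

The maximum subarray is [9, 20, 16] with sum 45. This subarray runs from index 3 to index 5.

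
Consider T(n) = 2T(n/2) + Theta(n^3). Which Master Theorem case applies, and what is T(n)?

Master Theorem for T(n) = 2T(n/2) + O(n^3):

a = 2, b = 2, c = 3
log_b(a) = log_2(2) = 1.0000

Case 3: c = 3 > log_2(2) = 1.0000
T(n) = O(n^3) = O(n^3)

For T(n) = 2T(n/2) + O(n^3): log_2(2) = 1.0000. This is Case 3 of the Master Theorem (c > log_b(a), work dominated by root), giving O(n^3).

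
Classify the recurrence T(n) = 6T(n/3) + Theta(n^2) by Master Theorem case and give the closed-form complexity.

Master Theorem for T(n) = 6T(n/3) + O(n^2):

a = 6, b = 3, c = 2
log_b(a) = log_3(6) = 1.6309

Case 3: c = 2 > log_3(6) = 1.6309
T(n) = O(n^2) = O(n^2)

For T(n) = 6T(n/3) + O(n^2): log_3(6) = 1.6309. This is Case 3 of the Master Theorem (c > log_b(a), work dominated by root), giving O(n^2).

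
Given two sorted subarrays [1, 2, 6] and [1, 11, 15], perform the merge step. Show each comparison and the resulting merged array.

Merging process:

Compare 1 vs 1: take 1 from left. Merged: [1]
Compare 2 vs 1: take 1 from right. Merged: [1, 1]
Compare 2 vs 11: take 2 from left. Merged: [1, 1, 2]
Compare 6 vs 11: take 6 from left. Merged: [1, 1, 2, 6]
Append remaining from right: [11, 15]. Merged: [1, 1, 2, 6, 11, 15]

Final merged array: [1, 1, 2, 6, 11, 15]
Total comparisons: 4

The merged array is [1, 1, 2, 6, 11, 15], requiring 4 comparisons. The merge step runs in O(n) time where n is the total number of elements.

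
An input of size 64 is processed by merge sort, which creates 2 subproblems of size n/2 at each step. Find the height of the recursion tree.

For divide and conquer with division factor 2:

Problem sizes at each level:
Level 0: 64
Level 1: 32
Level 2: 16
Level 3: 8
Level 4: 4
Level 5: 2
Level 6: 1

The root is level 0 and the size-1 base case is level 6 (the tree spans levels 0 through 6, i.e. 7 levels counting the root), so the depth is the number of divisions: log_2(64) = 6

The recursion tree depth is log_2(64) = 6. At each level, the problem size is divided by 2, so it takes 6 divisions to reduce to a base case of size 1. The algorithm makes 2 recursive calls at each level.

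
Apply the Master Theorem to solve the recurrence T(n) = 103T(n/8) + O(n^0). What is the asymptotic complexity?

Master Theorem for T(n) = 103T(n/8) + O(n^0):

a = 103, b = 8, c = 0
log_b(a) = log_8(103) = 2.2288

Case 1: c = 0 < log_8(103) = 2.2288
T(n) = O(n^(log_8 103))

For T(n) = 103T(n/8) + O(n^0): log_8(103) = 2.2288. This is Case 1 of the Master Theorem (c < log_b(a), work dominated by leaves), giving O(n^(log_8 103)).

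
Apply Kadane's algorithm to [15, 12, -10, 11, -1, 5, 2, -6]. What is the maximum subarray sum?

Using Kadane's algorithm on [15, 12, -10, 11, -1, 5, 2, -6]:

Scanning through the array:
Position 1 (value 12): max_ending_here = 27, max_so_far = 27
Position 2 (value -10): max_ending_here = 17, max_so_far = 27
Position 3 (value 11): max_ending_here = 28, max_so_far = 28
Position 4 (value -1): max_ending_here = 27, max_so_far = 28
Position 5 (value 5): max_ending_here = 32, max_so_far = 32
Position 6 (value 2): max_ending_here = 34, max_so_far = 34
Position 7 (value -6): max_ending_here = 28, max_so_far = 34

Maximum subarray: [15, 12, -10, 11, -1, 5, 2]
Maximum sum: 34

The maximum subarray is [15, 12, -10, 11, -1, 5, 2] with sum 34. This subarray runs from index 0 to index 6.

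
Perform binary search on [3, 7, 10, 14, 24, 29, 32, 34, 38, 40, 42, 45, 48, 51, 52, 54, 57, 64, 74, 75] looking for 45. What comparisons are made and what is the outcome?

Binary search for 45 in [3, 7, 10, 14, 24, 29, 32, 34, 38, 40, 42, 45, 48, 51, 52, 54, 57, 64, 74, 75]:

lo=0, hi=19, mid=9, arr[mid]=40 -> 40 < 45, search right half
lo=10, hi=19, mid=14, arr[mid]=52 -> 52 > 45, search left half
lo=10, hi=13, mid=11, arr[mid]=45 -> Found target at index 11!

Binary search finds 45 at index 11 after 3 comparisons. The search repeatedly halves the search space by comparing with the middle element.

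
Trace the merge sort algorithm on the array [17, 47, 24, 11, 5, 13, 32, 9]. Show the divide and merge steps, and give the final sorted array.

Merge sort trace:

Split: [17, 47, 24, 11, 5, 13, 32, 9] -> [17, 47, 24, 11] and [5, 13, 32, 9]
  Split: [17, 47, 24, 11] -> [17, 47] and [24, 11]
    Split: [17, 47] -> [17] and [47]
    Merge: [17] + [47] -> [17, 47]
    Split: [24, 11] -> [24] and [11]
    Merge: [24] + [11] -> [11, 24]
  Merge: [17, 47] + [11, 24] -> [11, 17, 24, 47]
  Split: [5, 13, 32, 9] -> [5, 13] and [32, 9]
    Split: [5, 13] -> [5] and [13]
    Merge: [5] + [13] -> [5, 13]
    Split: [32, 9] -> [32] and [9]
    Merge: [32] + [9] -> [9, 32]
  Merge: [5, 13] + [9, 32] -> [5, 9, 13, 32]
Merge: [11, 17, 24, 47] + [5, 9, 13, 32] -> [5, 9, 11, 13, 17, 24, 32, 47]

Final sorted array: [5, 9, 11, 13, 17, 24, 32, 47]

The merge sort proceeds by recursively splitting the array and merging sorted halves.
After all merges, the sorted array is [5, 9, 11, 13, 17, 24, 32, 47].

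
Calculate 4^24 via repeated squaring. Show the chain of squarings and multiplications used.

Computing 4^24 by squaring (build up from 4^1; each line after the first costs one multiplication):

4^1 = 4
4^2 = (4^1)^2 = 4^2 = 16
4^3 = 4 * 4^2 = 4 * 16 = 64
4^6 = (4^3)^2 = 64^2 = 4096
4^12 = (4^6)^2 = 4096^2 = 16777216
4^24 = (4^12)^2 = 16777216^2 = 281474976710656

Result: 281474976710656
Multiplications needed: 5 (5 lines after 4^1)

4^24 = 281474976710656. Using exponentiation by squaring, this requires 5 multiplications. The key idea: if the exponent is even, square the half-power; if odd, multiply by the base once.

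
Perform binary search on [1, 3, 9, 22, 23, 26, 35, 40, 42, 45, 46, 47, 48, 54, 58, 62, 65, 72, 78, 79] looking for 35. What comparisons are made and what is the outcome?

Binary search for 35 in [1, 3, 9, 22, 23, 26, 35, 40, 42, 45, 46, 47, 48, 54, 58, 62, 65, 72, 78, 79]:

lo=0, hi=19, mid=9, arr[mid]=45 -> 45 > 35, search left half
lo=0, hi=8, mid=4, arr[mid]=23 -> 23 < 35, search right half
lo=5, hi=8, mid=6, arr[mid]=35 -> Found target at index 6!

Binary search finds 35 at index 6 after 3 comparisons. The search repeatedly halves the search space by comparing with the middle element.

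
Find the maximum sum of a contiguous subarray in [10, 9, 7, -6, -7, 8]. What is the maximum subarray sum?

Using Kadane's algorithm on [10, 9, 7, -6, -7, 8]:

Scanning through the array:
Position 1 (value 9): max_ending_here = 19, max_so_far = 19
Position 2 (value 7): max_ending_here = 26, max_so_far = 26
Position 3 (value -6): max_ending_here = 20, max_so_far = 26
Position 4 (value -7): max_ending_here = 13, max_so_far = 26
Position 5 (value 8): max_ending_here = 21, max_so_far = 26

Maximum subarray: [10, 9, 7]
Maximum sum: 26

The maximum subarray is [10, 9, 7] with sum 26. This subarray runs from index 0 to index 2.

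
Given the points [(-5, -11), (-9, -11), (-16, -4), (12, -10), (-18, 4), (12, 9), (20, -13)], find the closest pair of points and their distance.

Computing all pairwise distances among 7 points:

d((-5, -11), (-9, -11)) = 4.0 <-- minimum
d((-5, -11), (-16, -4)) = 13.0384
d((-5, -11), (12, -10)) = 17.0294
d((-5, -11), (-18, 4)) = 19.8494
d((-5, -11), (12, 9)) = 26.2488
d((-5, -11), (20, -13)) = 25.0799
d((-9, -11), (-16, -4)) = 9.8995
d((-9, -11), (12, -10)) = 21.0238
d((-9, -11), (-18, 4)) = 17.4929
d((-9, -11), (12, 9)) = 29.0
d((-9, -11), (20, -13)) = 29.0689
d((-16, -4), (12, -10)) = 28.6356
d((-16, -4), (-18, 4)) = 8.2462
d((-16, -4), (12, 9)) = 30.8707
d((-16, -4), (20, -13)) = 37.108
d((12, -10), (-18, 4)) = 33.1059
d((12, -10), (12, 9)) = 19.0
d((12, -10), (20, -13)) = 8.544
d((-18, 4), (12, 9)) = 30.4138
d((-18, 4), (20, -13)) = 41.6293
d((12, 9), (20, -13)) = 23.4094

Closest pair: (-5, -11) and (-9, -11) with distance 4.0

The closest pair is (-5, -11) and (-9, -11) with Euclidean distance 4.0. For 7 points, brute-force pairwise comparison is shown above. For large n, the divide-and-conquer algorithm (sort by x, recurse on halves, check the dividing strip) achieves O(n log n).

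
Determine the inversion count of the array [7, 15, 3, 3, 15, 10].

Finding inversions in [7, 15, 3, 3, 15, 10]:

(0, 2): arr[0]=7 > arr[2]=3
(0, 3): arr[0]=7 > arr[3]=3
(1, 2): arr[1]=15 > arr[2]=3
(1, 3): arr[1]=15 > arr[3]=3
(1, 5): arr[1]=15 > arr[5]=10
(4, 5): arr[4]=15 > arr[5]=10

Total inversions: 6

The array has 6 inversion(s): (0,2), (0,3), (1,2), (1,3), (1,5), (4,5). Each pair (i,j) satisfies i < j and arr[i] > arr[j].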